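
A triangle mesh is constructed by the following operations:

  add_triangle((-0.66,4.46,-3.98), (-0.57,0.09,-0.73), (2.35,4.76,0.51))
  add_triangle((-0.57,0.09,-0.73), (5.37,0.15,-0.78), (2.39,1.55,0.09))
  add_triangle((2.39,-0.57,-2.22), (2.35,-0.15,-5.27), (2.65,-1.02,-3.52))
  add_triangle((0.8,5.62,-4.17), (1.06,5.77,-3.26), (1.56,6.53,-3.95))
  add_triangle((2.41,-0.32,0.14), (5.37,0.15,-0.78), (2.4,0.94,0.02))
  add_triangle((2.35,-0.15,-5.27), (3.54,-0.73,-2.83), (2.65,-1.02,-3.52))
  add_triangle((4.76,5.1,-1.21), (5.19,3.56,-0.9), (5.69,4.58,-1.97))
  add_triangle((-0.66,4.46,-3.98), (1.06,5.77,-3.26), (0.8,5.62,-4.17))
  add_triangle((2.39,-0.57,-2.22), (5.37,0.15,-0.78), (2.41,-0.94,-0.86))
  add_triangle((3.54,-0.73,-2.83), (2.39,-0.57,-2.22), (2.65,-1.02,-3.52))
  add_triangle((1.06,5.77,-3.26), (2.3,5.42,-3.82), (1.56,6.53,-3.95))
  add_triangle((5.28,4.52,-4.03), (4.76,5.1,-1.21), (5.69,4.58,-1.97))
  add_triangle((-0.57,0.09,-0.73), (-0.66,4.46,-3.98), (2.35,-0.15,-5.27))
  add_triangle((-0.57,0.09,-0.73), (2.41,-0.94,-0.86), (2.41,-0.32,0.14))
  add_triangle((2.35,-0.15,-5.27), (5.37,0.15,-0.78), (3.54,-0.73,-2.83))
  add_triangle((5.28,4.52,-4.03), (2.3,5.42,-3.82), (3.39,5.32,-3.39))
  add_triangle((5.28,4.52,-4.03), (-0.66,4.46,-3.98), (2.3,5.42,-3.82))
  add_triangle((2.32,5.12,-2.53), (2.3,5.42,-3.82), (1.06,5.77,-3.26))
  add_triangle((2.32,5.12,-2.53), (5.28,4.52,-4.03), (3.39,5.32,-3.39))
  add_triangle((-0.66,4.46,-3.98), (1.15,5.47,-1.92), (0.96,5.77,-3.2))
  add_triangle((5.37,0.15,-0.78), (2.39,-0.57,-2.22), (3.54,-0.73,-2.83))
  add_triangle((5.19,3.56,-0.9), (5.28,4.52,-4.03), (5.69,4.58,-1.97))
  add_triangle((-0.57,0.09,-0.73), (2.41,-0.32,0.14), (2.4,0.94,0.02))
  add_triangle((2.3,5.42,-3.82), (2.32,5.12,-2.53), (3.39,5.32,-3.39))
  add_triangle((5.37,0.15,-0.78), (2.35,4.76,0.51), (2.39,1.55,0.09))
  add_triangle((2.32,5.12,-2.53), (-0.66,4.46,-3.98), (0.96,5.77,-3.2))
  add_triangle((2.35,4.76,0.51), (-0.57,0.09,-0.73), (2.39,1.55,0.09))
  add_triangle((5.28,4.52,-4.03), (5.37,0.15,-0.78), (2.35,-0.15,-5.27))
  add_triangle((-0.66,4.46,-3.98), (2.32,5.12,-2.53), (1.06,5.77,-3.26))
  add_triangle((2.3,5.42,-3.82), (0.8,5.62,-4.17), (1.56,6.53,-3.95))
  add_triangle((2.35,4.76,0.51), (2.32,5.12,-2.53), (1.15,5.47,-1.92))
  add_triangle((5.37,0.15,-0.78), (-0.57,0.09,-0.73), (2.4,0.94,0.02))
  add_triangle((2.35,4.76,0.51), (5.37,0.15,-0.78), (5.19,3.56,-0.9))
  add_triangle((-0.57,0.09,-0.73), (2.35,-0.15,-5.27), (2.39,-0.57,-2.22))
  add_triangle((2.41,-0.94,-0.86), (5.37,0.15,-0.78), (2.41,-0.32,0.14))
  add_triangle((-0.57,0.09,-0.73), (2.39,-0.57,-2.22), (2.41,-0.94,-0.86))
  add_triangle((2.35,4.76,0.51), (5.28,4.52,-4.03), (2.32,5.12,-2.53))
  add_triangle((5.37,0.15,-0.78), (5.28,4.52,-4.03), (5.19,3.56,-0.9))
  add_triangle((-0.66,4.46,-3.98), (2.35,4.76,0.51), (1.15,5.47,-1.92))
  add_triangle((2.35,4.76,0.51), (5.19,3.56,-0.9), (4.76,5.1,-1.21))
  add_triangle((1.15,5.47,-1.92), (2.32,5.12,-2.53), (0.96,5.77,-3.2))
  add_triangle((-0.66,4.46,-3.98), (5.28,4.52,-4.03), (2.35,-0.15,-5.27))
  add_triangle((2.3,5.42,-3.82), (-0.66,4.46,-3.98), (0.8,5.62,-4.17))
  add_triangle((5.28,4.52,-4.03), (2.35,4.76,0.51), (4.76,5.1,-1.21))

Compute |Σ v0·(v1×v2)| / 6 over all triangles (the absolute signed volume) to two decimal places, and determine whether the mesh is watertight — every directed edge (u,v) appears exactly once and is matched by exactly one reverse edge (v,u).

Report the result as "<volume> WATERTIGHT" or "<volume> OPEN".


Per-triangle v0·(v1×v2)/6:
  t1: +0.4937
  t2: -1.1204
  t3: -0.6502
  t4: +0.4030
  t5: +0.5107
  t6: +1.2242
  t7: +1.3355
  t8: +1.0888
  t9: +1.3979
  t10: -0.0226
  t11: +0.0643
  t12: +2.7612
  t13: +3.3603
  t14: -0.1793
  t15: +3.2094
  t16: +1.9555
  t17: +4.4876
  t18: +1.4602
  t19: +0.5978
  t20: +1.1539
  t21: -0.0696
  t22: +1.0599
  t23: -0.3516
  t24: +1.0555
  t25: +0.7065
  t26: +1.7097
  t27: -0.9905
  t28: +19.9176
  t29: -1.4209
  t30: +1.1626
  t31: +3.3739
  t32: +0.6700
  t33: +3.2161
  t34: +0.2624
  t35: +0.6186
  t36: +0.2085
  t37: +8.1894
  t38: +9.4015
  t39: +0.2063
  t40: +2.5035
  t41: +1.5009
  t42: +23.9020
  t43: +0.7157
  t44: +3.7820
Σ = +104.8612 → |volume| = 104.86

Directed edges: 132 total, each appears once with its reverse present → watertight.

104.86 WATERTIGHT


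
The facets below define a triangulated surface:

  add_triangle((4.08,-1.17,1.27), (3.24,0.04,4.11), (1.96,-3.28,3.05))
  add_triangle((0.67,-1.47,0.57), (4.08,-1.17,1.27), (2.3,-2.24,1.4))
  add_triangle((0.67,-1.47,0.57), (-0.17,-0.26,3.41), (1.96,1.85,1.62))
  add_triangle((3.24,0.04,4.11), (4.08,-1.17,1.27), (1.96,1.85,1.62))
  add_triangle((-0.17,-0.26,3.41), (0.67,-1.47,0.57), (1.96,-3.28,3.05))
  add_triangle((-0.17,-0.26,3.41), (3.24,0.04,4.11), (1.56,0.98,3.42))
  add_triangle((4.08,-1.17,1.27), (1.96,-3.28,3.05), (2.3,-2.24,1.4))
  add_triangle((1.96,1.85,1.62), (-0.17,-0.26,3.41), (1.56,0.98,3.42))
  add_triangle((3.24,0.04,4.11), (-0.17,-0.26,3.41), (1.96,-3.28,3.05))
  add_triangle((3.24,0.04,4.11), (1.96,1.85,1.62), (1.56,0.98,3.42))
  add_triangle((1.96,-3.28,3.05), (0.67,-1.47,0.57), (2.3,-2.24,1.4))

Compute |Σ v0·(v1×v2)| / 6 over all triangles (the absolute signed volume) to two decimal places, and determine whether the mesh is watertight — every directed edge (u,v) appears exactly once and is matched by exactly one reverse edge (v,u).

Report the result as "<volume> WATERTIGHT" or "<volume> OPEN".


22.73 OPEN

Per-triangle v0·(v1×v2)/6:
  t1: +7.3400
  t2: +0.2060
  t3: -2.4379
  t4: +4.4215
  t5: +0.5027
  t6: +2.0817
  t7: +1.3579
  t8: +0.5019
  t9: +6.3906
  t10: +1.8703
  t11: +0.4967
Σ = +22.7313 → |volume| = 22.73

Directed edges: 33 total; 3 unmatched, e.g. (0.67,-1.47,0.57)→(4.08,-1.17,1.27) → open.


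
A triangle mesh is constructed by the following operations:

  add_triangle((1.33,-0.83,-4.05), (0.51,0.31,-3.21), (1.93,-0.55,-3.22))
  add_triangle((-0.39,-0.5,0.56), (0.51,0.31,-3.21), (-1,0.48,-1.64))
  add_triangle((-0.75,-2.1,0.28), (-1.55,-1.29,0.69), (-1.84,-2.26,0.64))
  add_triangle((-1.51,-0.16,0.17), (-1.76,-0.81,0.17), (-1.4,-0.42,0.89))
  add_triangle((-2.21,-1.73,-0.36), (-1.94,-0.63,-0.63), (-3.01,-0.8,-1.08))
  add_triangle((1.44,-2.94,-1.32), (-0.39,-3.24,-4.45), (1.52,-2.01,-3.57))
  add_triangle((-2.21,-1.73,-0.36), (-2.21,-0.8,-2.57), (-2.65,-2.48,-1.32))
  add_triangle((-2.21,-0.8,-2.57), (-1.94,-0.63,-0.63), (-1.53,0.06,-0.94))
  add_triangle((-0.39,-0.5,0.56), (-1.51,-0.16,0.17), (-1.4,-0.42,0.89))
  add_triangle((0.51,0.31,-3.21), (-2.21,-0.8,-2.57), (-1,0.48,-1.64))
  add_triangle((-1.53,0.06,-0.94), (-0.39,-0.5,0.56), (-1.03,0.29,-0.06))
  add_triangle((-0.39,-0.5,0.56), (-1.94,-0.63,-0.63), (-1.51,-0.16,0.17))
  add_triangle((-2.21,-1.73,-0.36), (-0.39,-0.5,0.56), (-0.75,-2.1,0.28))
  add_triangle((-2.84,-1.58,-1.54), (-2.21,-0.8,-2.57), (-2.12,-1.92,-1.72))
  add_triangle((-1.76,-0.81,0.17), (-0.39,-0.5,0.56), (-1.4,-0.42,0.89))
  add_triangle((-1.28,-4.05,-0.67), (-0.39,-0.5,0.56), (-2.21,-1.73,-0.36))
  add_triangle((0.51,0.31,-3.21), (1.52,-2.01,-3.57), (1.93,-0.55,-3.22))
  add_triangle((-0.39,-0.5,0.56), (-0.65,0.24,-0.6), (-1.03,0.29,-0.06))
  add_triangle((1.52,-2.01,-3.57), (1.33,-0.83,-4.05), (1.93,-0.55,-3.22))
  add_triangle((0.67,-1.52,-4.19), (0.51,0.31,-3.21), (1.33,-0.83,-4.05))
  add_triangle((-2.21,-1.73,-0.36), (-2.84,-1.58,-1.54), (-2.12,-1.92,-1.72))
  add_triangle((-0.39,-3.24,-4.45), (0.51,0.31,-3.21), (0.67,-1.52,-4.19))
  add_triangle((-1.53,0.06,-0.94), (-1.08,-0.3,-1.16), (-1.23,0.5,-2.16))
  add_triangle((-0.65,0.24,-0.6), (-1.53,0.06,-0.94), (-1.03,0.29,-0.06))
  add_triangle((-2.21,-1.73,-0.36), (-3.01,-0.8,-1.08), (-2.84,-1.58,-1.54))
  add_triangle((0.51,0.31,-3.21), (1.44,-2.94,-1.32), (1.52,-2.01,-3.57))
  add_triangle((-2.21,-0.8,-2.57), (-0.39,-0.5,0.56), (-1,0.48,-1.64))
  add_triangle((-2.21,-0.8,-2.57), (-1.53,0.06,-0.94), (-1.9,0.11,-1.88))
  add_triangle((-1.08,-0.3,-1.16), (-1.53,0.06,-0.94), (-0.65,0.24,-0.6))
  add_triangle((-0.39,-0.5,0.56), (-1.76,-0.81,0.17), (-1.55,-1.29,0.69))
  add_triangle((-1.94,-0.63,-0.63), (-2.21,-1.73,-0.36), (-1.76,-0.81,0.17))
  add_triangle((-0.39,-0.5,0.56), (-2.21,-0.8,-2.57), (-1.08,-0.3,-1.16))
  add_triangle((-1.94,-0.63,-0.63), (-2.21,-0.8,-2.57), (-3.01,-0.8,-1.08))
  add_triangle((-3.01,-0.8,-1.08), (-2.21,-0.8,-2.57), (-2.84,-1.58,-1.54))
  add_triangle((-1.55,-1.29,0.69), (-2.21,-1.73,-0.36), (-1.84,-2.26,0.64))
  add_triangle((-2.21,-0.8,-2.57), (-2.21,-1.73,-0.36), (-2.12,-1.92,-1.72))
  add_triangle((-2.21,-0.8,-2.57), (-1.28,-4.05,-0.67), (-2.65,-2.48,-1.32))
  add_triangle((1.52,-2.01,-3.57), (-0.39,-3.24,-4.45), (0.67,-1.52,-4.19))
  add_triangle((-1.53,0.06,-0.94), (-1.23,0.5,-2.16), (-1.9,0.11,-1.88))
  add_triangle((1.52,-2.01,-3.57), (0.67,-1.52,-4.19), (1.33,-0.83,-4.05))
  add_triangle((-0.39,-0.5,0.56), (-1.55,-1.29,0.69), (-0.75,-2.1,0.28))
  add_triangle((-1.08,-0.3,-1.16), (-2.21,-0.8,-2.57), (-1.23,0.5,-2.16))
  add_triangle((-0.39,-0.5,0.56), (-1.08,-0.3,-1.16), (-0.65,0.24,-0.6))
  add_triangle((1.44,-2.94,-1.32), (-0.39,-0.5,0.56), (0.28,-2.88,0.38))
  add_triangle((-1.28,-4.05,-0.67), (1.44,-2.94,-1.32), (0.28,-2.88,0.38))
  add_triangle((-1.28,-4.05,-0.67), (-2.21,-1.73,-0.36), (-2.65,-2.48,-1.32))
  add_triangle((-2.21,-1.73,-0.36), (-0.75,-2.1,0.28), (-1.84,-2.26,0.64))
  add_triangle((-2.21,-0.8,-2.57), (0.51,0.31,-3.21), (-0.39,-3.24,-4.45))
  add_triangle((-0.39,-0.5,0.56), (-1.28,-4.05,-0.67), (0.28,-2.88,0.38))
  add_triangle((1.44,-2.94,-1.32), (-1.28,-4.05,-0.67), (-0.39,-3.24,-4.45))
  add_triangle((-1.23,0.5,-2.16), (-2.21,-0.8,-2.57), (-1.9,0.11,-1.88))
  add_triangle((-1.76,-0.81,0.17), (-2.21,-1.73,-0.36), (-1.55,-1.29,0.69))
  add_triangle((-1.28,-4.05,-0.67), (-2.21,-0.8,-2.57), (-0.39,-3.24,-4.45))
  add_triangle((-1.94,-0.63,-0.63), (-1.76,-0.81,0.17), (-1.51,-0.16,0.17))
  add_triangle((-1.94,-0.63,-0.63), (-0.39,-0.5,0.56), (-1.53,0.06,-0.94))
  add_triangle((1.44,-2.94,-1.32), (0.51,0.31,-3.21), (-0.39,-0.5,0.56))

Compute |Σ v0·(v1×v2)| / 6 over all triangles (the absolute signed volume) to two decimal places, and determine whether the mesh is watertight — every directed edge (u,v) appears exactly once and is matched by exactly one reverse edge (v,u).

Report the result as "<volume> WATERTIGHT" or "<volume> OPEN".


Per-triangle v0·(v1×v2)/6:
  t1: +0.6104
  t2: -0.3525
  t3: +0.0581
  t4: +0.1168
  t5: +0.0130
  t6: +3.3700
  t7: +0.6344
  t8: +0.3453
  t9: -0.0493
  t10: +1.1574
  t11: +0.1262
  t12: -0.1531
  t13: -0.3186
  t14: +0.5968
  t15: +0.1053
  t16: +0.7331
  t17: -1.3480
  t18: -0.0531
  t19: +0.7787
  t20: +0.7041
  t21: +0.4290
  t22: +1.1380
  t23: -0.1798
  t24: +0.0441
  t25: +0.4779
  t26: -0.0137
  t27: +0.2513
  t28: +0.1721
  t29: +0.0447
  t30: +0.0376
  t31: +0.2151
  t32: -0.0466
  t33: -0.1090
  t34: +0.6801
  t35: +0.2580
  t36: -0.6829
  t37: +1.8688
  t38: +1.6275
  t39: +0.0694
  t40: +0.7644
  t41: +0.1498
  t42: -0.0578
  t43: -0.0810
  t44: -0.0859
  t45: +2.0394
  t46: +0.9284
  t47: +0.4022
  t48: +4.5254
  t49: +0.6505
  t50: +5.9025
  t51: +0.3291
  t52: +0.2100
  t53: +6.2139
  t54: +0.1301
  t55: +0.0701
  t56: -0.7875
Σ = +34.6602 → |volume| = 34.66

Directed edges: 168 total, each appears once with its reverse present → watertight.

34.66 WATERTIGHT


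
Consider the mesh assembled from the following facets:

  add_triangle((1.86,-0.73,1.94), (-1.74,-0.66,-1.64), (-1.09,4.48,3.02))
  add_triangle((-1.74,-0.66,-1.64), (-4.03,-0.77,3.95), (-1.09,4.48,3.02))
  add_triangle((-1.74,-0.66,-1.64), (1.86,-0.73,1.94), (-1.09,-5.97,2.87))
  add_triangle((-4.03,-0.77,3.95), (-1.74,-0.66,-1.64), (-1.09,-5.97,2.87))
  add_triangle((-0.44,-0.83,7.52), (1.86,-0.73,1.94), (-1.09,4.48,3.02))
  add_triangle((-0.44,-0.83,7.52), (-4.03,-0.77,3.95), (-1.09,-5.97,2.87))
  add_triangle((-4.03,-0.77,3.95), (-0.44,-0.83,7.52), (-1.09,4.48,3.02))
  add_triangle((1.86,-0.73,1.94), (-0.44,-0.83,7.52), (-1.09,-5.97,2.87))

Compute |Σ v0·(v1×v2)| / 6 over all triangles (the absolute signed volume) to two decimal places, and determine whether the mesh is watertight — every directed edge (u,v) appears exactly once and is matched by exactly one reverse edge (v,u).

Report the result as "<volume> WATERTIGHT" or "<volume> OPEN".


98.54 WATERTIGHT

Per-triangle v0·(v1×v2)/6:
  t1: -1.9501
  t2: +10.1053
  t3: +1.3213
  t4: +13.3432
  t5: +11.3151
  t6: +26.5305
  t7: +23.2999
  t8: +14.5793
Σ = +98.5444 → |volume| = 98.54

Directed edges: 24 total, each appears once with its reverse present → watertight.


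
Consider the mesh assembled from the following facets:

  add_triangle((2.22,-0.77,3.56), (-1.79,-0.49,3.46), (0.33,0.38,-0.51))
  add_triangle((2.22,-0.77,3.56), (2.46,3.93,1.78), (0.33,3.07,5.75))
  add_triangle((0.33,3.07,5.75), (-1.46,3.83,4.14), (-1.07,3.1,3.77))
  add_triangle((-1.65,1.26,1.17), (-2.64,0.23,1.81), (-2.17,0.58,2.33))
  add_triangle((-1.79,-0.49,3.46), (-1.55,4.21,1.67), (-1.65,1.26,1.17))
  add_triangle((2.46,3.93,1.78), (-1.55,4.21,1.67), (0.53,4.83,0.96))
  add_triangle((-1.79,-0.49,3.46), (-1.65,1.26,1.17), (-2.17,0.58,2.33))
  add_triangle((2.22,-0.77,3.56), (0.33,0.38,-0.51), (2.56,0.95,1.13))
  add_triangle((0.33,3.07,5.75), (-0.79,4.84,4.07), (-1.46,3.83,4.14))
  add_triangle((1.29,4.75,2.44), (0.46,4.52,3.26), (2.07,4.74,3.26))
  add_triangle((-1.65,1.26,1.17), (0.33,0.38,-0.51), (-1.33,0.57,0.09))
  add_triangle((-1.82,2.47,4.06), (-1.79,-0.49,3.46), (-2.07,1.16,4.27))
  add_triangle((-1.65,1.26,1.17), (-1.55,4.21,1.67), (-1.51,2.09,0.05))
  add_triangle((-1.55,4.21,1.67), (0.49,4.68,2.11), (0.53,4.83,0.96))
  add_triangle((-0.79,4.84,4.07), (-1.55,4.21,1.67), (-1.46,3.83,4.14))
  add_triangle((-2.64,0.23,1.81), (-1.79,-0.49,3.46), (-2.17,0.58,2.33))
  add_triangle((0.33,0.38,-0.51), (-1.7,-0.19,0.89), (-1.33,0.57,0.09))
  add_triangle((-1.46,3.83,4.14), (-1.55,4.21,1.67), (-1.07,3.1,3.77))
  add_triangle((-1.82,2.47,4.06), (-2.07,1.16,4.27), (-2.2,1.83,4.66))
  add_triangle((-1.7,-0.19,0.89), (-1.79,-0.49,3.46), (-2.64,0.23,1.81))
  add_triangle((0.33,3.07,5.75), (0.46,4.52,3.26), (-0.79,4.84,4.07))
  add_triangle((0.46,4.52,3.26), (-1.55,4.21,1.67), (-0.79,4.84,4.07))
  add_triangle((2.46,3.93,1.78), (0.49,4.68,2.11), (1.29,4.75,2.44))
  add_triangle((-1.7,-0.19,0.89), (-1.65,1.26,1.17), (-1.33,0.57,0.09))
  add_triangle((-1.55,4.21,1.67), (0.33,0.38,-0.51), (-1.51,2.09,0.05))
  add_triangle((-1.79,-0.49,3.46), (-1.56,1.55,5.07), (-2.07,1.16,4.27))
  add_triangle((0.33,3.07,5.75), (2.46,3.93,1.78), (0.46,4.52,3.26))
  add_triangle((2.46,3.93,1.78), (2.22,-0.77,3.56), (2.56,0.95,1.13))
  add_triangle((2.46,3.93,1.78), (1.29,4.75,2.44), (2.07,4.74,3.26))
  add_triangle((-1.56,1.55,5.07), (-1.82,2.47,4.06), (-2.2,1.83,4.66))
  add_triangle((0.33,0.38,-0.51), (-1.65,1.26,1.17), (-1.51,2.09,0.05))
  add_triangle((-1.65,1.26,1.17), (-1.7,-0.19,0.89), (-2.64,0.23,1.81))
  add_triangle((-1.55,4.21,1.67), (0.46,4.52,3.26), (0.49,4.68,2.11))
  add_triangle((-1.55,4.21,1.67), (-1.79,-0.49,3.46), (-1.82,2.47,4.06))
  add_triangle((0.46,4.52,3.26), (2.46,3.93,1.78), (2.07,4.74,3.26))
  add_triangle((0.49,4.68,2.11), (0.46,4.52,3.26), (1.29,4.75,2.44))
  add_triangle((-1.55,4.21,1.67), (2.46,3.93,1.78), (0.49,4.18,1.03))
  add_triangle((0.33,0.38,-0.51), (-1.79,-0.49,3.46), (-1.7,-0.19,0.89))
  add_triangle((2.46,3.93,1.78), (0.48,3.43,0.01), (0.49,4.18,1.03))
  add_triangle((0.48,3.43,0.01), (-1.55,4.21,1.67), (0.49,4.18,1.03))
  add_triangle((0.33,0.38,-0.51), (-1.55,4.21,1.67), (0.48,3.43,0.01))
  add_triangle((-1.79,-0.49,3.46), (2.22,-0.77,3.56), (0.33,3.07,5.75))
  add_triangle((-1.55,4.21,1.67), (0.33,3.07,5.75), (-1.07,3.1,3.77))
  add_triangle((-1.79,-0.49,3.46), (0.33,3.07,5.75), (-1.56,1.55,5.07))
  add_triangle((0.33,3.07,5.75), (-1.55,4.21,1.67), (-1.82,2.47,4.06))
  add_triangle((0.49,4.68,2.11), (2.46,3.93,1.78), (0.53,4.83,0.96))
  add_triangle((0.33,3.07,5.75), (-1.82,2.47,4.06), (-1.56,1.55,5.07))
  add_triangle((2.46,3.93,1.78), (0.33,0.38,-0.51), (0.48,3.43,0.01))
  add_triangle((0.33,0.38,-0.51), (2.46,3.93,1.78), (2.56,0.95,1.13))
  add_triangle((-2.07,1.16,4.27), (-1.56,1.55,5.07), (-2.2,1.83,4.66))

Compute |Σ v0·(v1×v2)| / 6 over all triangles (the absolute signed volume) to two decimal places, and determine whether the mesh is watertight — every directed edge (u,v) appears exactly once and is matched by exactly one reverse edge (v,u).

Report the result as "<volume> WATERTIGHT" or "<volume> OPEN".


69.89 WATERTIGHT

Per-triangle v0·(v1×v2)/6:
  t1: -0.7310
  t2: +11.7905
  t3: +0.2279
  t4: +0.4070
  t5: +2.1148
  t6: -2.9786
  t7: +0.2448
  t8: +0.1624
  t9: +2.7501
  t10: +1.0827
  t11: +0.1821
  t12: -0.0412
  t13: +0.9966
  t14: +1.8951
  t15: +1.8994
  t16: +0.6235
  t17: +0.0097
  t18: -0.2201
  t19: -0.0020
  t20: +0.4105
  t21: +3.4240
  t22: +2.1835
  t23: +0.4718
  t24: +0.3105
  t25: +0.6002
  t26: +0.8998
  t27: +5.5012
  t28: +3.7934
  t29: +1.0577
  t30: +0.6000
  t31: -0.1063
  t32: +0.1296
  t33: +1.9001
  t34: +1.9236
  t35: -1.0149
  t36: +0.7587
  t37: +2.0366
  t38: -0.2176
  t39: +1.2074
  t40: +1.1547
  t41: +0.3627
  t42: +9.6047
  t43: -2.3760
  t44: +1.9413
  t45: +6.0519
  t46: +1.9457
  t47: +2.8125
  t48: +0.8380
  t49: +0.9203
  t50: +0.3531
Σ = +69.8921 → |volume| = 69.89

Directed edges: 150 total, each appears once with its reverse present → watertight.


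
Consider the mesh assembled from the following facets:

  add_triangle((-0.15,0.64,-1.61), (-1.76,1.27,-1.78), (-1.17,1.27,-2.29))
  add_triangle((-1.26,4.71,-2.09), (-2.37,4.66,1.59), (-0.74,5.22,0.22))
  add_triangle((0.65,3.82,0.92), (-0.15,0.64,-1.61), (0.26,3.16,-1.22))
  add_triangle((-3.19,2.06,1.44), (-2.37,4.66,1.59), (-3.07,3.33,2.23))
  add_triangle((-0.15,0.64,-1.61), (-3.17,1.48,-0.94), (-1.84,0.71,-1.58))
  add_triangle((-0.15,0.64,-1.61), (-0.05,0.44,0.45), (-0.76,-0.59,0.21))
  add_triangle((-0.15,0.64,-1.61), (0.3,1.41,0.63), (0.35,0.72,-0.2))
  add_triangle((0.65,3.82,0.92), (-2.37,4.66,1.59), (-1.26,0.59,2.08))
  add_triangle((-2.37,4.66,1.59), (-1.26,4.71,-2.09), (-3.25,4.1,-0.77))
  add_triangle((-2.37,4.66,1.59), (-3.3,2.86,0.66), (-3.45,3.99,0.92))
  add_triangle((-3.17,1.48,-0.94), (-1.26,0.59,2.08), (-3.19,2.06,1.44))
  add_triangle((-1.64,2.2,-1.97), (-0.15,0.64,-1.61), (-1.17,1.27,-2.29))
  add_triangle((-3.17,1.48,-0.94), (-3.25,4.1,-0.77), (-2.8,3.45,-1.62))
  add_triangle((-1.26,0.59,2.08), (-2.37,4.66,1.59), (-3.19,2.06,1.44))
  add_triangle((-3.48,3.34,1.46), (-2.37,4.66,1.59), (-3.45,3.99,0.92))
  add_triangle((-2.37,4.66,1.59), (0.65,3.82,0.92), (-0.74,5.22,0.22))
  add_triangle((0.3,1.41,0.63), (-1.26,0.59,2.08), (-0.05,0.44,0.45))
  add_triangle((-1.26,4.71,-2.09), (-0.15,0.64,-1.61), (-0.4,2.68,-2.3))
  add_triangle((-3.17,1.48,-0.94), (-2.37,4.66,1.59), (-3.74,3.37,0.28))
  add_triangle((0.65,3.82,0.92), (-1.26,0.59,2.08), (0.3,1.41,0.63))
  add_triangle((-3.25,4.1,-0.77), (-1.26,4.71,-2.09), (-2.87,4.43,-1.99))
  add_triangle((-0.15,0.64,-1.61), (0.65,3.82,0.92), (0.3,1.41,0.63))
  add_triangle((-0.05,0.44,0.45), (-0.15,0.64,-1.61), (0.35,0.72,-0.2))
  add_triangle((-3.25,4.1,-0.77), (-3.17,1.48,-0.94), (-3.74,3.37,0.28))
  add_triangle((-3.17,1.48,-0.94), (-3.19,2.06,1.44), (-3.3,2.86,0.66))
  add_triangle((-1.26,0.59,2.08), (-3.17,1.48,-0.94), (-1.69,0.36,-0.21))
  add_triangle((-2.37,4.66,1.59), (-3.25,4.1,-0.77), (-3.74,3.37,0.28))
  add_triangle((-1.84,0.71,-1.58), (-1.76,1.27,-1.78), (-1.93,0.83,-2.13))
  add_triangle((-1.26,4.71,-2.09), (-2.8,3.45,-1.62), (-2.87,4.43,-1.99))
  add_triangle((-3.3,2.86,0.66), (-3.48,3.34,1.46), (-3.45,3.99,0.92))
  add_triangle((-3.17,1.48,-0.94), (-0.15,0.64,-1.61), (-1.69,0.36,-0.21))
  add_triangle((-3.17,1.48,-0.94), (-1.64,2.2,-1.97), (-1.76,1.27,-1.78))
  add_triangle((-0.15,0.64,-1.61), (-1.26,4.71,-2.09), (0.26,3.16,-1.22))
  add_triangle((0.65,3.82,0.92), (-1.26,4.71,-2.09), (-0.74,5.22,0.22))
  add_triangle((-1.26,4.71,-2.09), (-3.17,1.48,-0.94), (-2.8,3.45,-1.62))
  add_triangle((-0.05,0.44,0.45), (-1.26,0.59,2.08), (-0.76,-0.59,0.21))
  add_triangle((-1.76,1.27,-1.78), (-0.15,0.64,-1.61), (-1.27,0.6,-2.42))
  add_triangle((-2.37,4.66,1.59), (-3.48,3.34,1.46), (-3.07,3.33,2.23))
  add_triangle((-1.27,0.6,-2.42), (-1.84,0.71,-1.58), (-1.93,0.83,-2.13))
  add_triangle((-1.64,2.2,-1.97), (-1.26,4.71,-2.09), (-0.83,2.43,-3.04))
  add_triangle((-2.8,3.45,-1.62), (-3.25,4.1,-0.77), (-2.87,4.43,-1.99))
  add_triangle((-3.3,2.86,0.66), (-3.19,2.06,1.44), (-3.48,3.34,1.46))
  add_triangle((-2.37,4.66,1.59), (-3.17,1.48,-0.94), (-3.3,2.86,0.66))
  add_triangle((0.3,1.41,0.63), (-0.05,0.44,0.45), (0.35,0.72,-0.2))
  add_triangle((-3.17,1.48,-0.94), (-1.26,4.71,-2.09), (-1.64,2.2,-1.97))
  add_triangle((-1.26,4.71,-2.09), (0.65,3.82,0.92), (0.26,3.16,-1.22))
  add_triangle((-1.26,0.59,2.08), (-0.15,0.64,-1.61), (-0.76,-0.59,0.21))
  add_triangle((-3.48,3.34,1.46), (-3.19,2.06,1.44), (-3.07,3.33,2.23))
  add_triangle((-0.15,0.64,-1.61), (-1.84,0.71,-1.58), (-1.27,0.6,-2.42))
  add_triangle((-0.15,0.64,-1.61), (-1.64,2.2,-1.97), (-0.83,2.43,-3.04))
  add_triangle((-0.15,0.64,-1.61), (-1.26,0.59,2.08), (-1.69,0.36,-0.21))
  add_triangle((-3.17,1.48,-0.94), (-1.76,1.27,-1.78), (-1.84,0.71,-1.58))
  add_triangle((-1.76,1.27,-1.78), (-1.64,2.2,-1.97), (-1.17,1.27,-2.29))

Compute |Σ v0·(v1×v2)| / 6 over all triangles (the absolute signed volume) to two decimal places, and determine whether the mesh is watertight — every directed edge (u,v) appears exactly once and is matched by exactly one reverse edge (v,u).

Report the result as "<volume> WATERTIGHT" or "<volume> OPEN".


Per-triangle v0·(v1×v2)/6:
  t1: +0.0095
  t2: +4.1215
  t3: -0.0146
  t4: -1.0319
  t5: -0.4348
  t6: -0.1420
  t7: +0.1228
  t8: +3.4973
  t9: +5.2573
  t10: -0.2841
  t11: +0.7376
  t12: +0.2231
  t13: +1.2969
  t14: +2.5763
  t15: +0.9642
  t16: +2.5734
  t17: +0.0212
  t18: -0.3114
  t19: -0.6407
  t20: +0.3257
  t21: +1.4289
  t22: +0.0196
  t23: -0.0770
  t24: +1.7291
  t25: +1.1691
  t26: +0.5564
  t27: +2.6261
  t28: +0.0786
  t29: +0.0821
  t30: +0.3792
  t31: +0.2672
  t32: +0.6020
  t33: +1.1536
  t34: +1.9812
  t35: +0.2234
  t36: -0.0184
  t37: +0.3125
  t38: +1.1708
  t39: +0.0188
  t40: +1.4788
  t41: +0.4778
  t42: +0.4390
  t43: +1.4781
  t44: -0.0059
  t45: +1.9303
  t46: +2.0300
  t47: +0.4940
  t48: +0.5699
  t49: -0.1874
  t50: +0.2695
  t51: -0.5272
  t52: +0.3441
  t53: +0.2911
Σ = +41.6525 → |volume| = 41.65

Directed edges: 159 total; 7 unmatched, e.g. (-0.15,0.64,-1.61)→(-0.4,2.68,-2.3) → open.

41.65 OPEN


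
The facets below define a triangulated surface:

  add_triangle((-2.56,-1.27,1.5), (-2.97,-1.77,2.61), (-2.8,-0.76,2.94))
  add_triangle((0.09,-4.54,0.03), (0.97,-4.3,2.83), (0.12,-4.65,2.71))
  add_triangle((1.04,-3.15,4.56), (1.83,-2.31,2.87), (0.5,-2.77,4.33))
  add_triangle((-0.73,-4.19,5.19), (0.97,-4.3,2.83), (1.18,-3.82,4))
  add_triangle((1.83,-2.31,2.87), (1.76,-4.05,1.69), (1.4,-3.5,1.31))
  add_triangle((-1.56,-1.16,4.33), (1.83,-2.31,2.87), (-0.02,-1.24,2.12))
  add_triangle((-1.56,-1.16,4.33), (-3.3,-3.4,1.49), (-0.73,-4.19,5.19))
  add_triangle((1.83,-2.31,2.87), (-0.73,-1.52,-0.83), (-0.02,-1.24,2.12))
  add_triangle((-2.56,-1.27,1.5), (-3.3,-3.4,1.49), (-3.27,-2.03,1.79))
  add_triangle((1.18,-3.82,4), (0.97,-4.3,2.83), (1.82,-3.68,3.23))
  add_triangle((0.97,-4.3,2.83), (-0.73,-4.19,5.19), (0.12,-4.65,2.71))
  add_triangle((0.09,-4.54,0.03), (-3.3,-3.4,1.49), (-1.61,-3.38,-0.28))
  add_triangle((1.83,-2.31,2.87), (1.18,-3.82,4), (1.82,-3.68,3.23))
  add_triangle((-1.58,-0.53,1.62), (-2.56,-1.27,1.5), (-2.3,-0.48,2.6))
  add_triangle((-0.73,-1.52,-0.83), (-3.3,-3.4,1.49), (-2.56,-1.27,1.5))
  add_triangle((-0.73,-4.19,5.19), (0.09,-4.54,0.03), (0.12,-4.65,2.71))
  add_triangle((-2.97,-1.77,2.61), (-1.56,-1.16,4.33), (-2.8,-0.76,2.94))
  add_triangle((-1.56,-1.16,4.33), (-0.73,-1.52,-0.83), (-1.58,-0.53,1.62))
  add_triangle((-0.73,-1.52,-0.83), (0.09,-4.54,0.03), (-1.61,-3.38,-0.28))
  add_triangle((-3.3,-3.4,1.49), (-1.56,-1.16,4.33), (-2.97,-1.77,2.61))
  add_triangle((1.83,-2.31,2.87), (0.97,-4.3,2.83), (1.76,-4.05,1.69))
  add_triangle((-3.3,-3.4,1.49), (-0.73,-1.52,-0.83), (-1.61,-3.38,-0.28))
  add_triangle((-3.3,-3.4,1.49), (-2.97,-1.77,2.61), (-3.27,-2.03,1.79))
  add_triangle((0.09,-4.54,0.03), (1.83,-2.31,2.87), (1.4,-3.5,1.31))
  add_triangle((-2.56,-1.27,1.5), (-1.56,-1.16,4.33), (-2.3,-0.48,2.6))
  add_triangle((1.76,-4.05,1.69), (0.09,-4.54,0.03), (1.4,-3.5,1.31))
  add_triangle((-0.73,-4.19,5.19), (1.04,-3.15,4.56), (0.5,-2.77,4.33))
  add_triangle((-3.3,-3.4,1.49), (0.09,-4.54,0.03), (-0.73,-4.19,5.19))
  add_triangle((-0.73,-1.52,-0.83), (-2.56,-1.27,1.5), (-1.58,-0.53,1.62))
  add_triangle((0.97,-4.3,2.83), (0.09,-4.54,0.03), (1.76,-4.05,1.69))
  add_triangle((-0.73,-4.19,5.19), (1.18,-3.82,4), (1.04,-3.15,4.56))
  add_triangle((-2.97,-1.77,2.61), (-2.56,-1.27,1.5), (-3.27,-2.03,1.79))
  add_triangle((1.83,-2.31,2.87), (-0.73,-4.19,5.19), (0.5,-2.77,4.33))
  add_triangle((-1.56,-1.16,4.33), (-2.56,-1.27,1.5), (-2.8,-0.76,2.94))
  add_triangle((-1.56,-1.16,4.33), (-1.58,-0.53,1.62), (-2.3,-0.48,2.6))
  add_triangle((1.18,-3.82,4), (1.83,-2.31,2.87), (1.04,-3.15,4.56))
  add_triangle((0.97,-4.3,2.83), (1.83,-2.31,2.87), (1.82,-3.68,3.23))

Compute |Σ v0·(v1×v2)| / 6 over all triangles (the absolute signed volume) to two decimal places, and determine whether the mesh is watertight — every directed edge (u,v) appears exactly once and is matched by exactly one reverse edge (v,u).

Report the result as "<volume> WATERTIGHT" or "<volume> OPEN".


Per-triangle v0·(v1×v2)/6:
  t1: +0.3979
  t2: +1.7347
  t3: +0.0762
  t4: +2.3387
  t5: -0.0717
  t6: -0.5618
  t7: +8.0511
  t8: -1.4805
  t9: -0.0176
  t10: +0.8698
  t11: +2.0400
  t12: +2.6326
  t13: +0.6394
  t14: -0.0602
  t15: +0.7269
  t16: +1.7570
  t17: +1.3857
  t18: -1.1815
  t19: +0.8921
  t20: +2.2602
  t21: +1.7337
  t22: +0.6725
  t23: +0.7122
  t24: -1.1369
  t25: +1.1697
  t26: +0.0390
  t27: +0.5457
  t28: +12.2507
  t29: -0.2067
  t30: +2.4473
  t31: +1.6601
  t32: +0.1673
  t33: -1.3954
  t34: -1.1309
  t35: -0.2501
  t36: +0.8775
  t37: -0.1995
Σ = +40.3849 → |volume| = 40.38

Directed edges: 111 total; 9 unmatched, e.g. (-1.56,-1.16,4.33)→(1.83,-2.31,2.87) → open.

40.38 OPEN


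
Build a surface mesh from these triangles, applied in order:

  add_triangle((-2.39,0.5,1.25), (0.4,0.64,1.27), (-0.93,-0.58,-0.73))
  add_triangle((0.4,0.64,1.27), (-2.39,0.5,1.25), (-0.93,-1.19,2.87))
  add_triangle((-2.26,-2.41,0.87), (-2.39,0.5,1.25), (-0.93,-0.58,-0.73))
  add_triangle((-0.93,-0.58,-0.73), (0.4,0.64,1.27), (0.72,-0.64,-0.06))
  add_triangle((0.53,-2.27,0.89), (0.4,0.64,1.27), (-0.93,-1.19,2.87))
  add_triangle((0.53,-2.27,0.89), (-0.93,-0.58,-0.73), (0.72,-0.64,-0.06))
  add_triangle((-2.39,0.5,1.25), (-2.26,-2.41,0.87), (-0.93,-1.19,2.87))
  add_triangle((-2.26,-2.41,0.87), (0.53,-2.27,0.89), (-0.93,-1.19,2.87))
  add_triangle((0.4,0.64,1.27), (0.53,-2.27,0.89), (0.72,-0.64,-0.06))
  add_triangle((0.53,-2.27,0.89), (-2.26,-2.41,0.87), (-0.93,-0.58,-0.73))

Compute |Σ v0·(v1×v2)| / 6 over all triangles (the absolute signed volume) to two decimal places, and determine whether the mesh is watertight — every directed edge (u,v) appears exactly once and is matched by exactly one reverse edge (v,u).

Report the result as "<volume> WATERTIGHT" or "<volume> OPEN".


11.00 WATERTIGHT

Per-triangle v0·(v1×v2)/6:
  t1: -0.1057
  t2: +1.5029
  t3: +1.3005
  t4: -0.1235
  t5: +1.1946
  t6: +0.3320
  t7: +2.9092
  t8: +2.6009
  t9: +0.3929
  t10: +0.9922
Σ = +10.9961 → |volume| = 11.00

Directed edges: 30 total, each appears once with its reverse present → watertight.


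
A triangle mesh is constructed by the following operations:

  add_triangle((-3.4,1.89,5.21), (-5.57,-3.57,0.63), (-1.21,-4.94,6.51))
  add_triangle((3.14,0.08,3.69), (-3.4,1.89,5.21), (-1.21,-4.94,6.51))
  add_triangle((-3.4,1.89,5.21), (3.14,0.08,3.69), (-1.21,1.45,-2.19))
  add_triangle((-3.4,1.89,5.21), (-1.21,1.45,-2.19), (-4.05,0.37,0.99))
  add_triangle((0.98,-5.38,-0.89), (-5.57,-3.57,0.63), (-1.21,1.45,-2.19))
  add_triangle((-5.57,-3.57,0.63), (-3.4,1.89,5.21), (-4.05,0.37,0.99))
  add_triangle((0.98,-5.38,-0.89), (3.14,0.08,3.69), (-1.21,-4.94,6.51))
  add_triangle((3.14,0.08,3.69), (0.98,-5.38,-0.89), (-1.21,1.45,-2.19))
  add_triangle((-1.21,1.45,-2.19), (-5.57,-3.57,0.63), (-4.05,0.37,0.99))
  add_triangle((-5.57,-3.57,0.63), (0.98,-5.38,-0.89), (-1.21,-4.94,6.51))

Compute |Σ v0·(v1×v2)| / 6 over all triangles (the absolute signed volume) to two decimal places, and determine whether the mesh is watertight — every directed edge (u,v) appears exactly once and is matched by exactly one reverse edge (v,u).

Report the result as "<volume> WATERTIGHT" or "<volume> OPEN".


192.49 WATERTIGHT

Per-triangle v0·(v1×v2)/6:
  t1: +42.7301
  t2: +31.8553
  t3: +7.9285
  t4: +6.6091
  t5: +14.5879
  t6: +11.2762
  t7: +27.6816
  t8: +3.7547
  t9: +7.5053
  t10: +38.5586
Σ = +192.4875 → |volume| = 192.49

Directed edges: 30 total, each appears once with its reverse present → watertight.


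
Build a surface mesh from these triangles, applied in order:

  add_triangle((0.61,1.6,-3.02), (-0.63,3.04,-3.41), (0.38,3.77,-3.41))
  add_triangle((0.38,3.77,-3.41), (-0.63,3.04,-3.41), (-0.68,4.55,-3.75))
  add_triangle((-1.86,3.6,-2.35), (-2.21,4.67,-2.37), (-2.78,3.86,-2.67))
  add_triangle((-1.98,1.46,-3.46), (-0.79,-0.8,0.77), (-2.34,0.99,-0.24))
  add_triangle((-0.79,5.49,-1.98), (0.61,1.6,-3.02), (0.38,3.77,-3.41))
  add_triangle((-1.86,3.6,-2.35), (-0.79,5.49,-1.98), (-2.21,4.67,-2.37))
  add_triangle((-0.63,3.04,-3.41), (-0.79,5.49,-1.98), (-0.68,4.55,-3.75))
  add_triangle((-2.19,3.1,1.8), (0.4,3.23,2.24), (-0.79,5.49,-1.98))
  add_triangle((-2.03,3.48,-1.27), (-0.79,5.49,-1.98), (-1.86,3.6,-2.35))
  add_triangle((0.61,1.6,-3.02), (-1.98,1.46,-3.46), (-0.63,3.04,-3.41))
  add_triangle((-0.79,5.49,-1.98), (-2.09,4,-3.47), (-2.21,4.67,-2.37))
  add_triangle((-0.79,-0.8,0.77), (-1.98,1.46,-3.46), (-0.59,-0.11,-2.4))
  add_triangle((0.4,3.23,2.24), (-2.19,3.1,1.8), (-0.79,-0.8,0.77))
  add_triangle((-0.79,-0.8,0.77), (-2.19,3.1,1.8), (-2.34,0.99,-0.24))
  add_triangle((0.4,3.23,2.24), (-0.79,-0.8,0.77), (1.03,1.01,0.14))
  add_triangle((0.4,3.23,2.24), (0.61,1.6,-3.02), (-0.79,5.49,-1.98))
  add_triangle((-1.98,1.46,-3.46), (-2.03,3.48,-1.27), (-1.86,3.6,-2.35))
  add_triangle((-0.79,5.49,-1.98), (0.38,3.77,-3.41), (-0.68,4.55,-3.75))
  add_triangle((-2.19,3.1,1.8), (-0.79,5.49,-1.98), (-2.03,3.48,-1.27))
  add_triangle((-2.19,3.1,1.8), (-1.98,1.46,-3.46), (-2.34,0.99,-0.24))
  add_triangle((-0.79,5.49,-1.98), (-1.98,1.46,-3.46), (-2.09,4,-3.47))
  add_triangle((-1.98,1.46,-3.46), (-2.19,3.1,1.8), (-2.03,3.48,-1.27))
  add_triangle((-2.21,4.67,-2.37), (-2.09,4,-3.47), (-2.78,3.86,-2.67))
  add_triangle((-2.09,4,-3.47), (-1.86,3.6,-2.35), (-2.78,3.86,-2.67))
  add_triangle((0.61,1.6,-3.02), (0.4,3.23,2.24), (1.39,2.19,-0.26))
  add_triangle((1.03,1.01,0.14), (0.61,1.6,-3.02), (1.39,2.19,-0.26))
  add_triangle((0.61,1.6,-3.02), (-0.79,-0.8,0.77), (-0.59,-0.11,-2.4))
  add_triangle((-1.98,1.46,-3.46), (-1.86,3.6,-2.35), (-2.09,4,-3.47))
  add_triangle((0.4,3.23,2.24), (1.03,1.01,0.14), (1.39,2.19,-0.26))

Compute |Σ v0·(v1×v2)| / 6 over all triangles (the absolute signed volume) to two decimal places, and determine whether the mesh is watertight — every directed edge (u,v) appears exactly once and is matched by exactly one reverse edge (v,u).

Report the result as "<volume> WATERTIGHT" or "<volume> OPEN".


42.05 OPEN

Per-triangle v0·(v1×v2)/6:
  t1: +1.1116
  t2: +0.6875
  t3: -0.3015
  t4: +1.2342
  t5: -0.4857
  t6: -0.6379
  t7: +0.3181
  t8: +7.7422
  t9: +1.4532
  t10: +1.9107
  t11: +1.9028
  t12: +1.0114
  t13: +1.9658
  t14: +1.6170
  t15: +0.4369
  t16: +4.5508
  t17: +1.0856
  t18: +1.8276
  t19: +4.1069
  t20: +3.2521
  t21: +0.7816
  t22: +2.5663
  t23: +0.9594
  t24: -0.4028
  t25: +2.0928
  t26: +0.3633
  t27: -0.2291
  t28: +0.5965
  t29: +0.5290
Σ = +42.0461 → |volume| = 42.05

Directed edges: 87 total; 9 unmatched, e.g. (-0.63,3.04,-3.41)→(-0.79,5.49,-1.98) → open.


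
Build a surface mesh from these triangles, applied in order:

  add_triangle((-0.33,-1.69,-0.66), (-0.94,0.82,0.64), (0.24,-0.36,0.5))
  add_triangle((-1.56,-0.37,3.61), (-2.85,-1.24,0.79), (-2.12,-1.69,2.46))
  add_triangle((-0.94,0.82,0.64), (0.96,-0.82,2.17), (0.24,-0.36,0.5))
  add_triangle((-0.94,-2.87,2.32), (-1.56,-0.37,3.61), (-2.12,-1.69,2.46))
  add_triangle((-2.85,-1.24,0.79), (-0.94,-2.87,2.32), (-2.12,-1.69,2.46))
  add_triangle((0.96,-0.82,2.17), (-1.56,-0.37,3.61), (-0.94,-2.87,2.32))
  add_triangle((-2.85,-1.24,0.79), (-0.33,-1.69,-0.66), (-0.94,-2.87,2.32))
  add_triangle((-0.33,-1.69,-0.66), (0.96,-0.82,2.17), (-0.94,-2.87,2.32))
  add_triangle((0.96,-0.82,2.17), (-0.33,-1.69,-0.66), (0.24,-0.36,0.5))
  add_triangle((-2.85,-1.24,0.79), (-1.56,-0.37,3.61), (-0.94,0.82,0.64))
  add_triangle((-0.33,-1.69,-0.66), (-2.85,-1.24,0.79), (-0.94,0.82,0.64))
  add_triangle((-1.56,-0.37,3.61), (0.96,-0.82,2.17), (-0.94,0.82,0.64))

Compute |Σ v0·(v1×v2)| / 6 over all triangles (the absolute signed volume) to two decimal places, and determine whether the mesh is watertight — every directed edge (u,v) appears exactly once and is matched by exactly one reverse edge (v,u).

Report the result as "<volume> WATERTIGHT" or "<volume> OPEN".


13.78 WATERTIGHT

Per-triangle v0·(v1×v2)/6:
  t1: -0.2264
  t2: +1.4332
  t3: -0.0685
  t4: +1.7280
  t5: +1.4378
  t6: +2.9830
  t7: +2.3912
  t8: +1.3518
  t9: +0.0155
  t10: +1.7993
  t11: +0.1600
  t12: +0.7726
Σ = +13.7776 → |volume| = 13.78

Directed edges: 36 total, each appears once with its reverse present → watertight.


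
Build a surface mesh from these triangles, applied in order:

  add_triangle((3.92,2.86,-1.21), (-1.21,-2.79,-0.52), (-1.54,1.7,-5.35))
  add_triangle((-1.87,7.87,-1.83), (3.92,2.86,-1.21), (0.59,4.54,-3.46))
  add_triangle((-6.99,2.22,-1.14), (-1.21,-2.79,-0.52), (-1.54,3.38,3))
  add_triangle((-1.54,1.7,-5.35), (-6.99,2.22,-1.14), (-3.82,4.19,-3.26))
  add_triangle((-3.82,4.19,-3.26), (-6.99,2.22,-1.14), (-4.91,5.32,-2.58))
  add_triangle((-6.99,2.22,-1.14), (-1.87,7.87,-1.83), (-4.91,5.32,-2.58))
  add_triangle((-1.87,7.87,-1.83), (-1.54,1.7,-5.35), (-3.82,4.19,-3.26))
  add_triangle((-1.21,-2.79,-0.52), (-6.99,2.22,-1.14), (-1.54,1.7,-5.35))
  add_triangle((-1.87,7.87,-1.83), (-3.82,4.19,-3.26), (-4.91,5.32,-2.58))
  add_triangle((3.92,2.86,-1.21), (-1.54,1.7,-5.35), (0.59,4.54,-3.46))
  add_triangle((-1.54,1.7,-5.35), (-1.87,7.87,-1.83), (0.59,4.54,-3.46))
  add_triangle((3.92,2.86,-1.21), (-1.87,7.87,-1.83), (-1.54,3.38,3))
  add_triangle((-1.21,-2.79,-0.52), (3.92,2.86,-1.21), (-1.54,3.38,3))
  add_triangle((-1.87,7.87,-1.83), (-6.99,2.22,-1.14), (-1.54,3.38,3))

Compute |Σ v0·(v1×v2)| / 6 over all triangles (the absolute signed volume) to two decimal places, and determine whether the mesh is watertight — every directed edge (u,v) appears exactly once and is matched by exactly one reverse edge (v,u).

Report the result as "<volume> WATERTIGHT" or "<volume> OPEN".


180.67 WATERTIGHT

Per-triangle v0·(v1×v2)/6:
  t1: +8.9068
  t2: +13.3127
  t3: +10.9363
  t4: +13.9625
  t5: +5.3827
  t6: +8.4006
  t7: +14.9496
  t8: +19.3109
  t9: +5.9555
  t10: +9.5937
  t11: +14.4279
  t12: +22.3143
  t13: +0.5168
  t14: +32.6951
Σ = +180.6653 → |volume| = 180.67

Directed edges: 42 total, each appears once with its reverse present → watertight.


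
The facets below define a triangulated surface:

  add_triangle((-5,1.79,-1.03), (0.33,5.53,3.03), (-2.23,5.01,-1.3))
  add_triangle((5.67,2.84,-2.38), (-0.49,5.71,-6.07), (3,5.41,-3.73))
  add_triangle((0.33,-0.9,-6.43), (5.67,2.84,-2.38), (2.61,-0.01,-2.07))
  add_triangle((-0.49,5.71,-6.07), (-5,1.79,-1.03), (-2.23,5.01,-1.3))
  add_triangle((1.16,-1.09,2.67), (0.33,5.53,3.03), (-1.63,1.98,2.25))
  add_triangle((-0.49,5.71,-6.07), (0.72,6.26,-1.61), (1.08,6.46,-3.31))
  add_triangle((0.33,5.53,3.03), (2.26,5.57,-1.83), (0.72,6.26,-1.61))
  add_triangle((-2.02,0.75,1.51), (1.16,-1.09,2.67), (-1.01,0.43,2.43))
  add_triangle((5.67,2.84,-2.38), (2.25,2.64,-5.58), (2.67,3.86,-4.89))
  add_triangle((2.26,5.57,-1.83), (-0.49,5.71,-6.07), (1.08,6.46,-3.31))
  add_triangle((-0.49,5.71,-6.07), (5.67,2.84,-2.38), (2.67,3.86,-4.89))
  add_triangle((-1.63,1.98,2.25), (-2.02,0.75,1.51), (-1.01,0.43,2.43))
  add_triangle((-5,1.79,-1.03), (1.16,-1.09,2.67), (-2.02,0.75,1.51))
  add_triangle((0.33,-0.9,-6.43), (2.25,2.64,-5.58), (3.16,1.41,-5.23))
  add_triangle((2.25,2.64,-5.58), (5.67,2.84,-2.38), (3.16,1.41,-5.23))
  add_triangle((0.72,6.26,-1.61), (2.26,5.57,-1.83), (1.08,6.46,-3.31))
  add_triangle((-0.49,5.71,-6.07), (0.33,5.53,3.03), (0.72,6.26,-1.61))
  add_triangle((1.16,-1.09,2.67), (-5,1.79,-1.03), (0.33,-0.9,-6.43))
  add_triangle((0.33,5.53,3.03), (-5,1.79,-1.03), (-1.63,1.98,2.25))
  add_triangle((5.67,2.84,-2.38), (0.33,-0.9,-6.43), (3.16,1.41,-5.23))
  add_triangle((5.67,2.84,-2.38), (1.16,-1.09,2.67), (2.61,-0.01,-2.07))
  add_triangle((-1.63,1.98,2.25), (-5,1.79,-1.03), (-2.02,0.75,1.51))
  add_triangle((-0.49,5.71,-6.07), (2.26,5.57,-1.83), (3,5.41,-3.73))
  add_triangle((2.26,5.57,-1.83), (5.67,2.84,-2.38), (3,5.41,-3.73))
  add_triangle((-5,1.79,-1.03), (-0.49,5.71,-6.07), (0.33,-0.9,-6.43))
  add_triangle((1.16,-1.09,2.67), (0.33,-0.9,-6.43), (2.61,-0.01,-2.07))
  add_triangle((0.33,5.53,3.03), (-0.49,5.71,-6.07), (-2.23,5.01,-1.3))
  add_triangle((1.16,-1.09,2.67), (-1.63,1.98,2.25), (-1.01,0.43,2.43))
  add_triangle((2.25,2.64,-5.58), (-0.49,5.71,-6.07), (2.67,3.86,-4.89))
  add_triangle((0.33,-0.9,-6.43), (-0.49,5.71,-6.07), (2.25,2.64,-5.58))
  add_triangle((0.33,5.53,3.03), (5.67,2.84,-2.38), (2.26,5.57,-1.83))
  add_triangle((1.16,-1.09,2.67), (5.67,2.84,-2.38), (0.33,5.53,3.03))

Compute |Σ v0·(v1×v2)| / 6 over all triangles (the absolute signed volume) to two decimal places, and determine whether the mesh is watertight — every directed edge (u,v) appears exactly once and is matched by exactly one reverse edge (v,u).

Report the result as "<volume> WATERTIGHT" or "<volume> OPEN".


263.09 WATERTIGHT

Per-triangle v0·(v1×v2)/6:
  t1: +14.3525
  t2: +9.2676
  t3: +6.8510
  t4: +17.0726
  t5: +6.5797
  t6: +3.5903
  t7: +7.3953
  t8: +0.4373
  t9: +5.6614
  t10: +2.9058
  t11: +6.2524
  t12: +0.7562
  t13: +1.1374
  t14: +6.0935
  t15: +6.3382
  t16: +2.6456
  t17: +6.7961
  t18: +5.2375
  t19: +8.7238
  t20: +2.9024
  t21: +5.4686
  t22: +2.1836
  t23: +8.2216
  t24: +7.1077
  t25: +33.8588
  t26: +4.3163
  t27: +18.3436
  t28: +1.0144
  t29: +6.0678
  t30: +16.7423
  t31: +17.7567
  t32: +21.0079
Σ = +263.0858 → |volume| = 263.09

Directed edges: 96 total, each appears once with its reverse present → watertight.


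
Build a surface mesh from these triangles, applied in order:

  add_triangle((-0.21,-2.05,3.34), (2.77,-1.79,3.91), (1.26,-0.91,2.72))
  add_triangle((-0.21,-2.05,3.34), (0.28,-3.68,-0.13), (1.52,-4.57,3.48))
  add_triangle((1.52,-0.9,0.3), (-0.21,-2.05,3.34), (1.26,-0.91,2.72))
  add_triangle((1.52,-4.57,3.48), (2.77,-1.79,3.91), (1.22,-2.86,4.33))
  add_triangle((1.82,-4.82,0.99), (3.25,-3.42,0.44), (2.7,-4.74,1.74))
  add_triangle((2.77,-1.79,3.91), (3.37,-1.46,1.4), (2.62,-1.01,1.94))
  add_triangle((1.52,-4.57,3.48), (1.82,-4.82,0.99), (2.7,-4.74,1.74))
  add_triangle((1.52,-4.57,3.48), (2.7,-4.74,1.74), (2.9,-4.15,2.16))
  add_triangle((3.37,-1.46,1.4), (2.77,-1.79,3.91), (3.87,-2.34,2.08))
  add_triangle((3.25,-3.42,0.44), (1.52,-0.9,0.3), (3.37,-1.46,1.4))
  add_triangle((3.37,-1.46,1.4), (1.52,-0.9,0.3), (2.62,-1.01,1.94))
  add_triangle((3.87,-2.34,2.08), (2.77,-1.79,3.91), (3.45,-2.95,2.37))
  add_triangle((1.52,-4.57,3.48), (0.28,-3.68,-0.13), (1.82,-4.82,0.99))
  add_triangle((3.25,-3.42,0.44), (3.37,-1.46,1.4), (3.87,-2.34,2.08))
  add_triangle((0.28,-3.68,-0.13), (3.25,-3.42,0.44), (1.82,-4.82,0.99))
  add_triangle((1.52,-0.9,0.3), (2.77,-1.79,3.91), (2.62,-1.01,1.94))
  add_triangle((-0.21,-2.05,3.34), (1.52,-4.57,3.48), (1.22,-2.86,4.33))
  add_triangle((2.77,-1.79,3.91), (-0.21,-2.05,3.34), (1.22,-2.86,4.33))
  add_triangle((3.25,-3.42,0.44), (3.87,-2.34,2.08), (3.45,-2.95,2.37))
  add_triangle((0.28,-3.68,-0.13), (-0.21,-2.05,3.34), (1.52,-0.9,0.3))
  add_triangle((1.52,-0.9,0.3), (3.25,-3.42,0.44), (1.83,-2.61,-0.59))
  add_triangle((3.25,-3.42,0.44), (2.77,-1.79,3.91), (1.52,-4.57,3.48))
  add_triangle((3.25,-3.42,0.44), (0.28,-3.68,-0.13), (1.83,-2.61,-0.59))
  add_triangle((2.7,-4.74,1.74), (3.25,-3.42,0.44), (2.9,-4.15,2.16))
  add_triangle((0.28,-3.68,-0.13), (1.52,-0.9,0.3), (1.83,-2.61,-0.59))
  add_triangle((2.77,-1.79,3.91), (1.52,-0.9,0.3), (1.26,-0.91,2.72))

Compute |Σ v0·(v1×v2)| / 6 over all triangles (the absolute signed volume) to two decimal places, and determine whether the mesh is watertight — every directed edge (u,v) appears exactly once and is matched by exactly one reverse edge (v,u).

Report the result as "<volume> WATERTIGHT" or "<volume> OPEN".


Per-triangle v0·(v1×v2)/6:
  t1: +0.7892
  t2: +3.2709
  t3: -1.2208
  t4: +3.0433
  t5: +1.3978
  t6: +0.4760
  t7: +1.9848
  t8: +1.3080
  t9: +0.8716
  t10: +0.2511
  t11: -0.0922
  t12: +1.3109
  t13: +2.4115
  t14: +0.8728
  t15: +1.6278
  t16: -0.5152
  t17: +1.8261
  t18: +0.8463
  t19: +1.2122
  t20: -3.1124
  t21: +0.2825
  t22: +7.6829
  t23: +1.4740
  t24: +1.0001
  t25: -0.7752
  t26: -0.0459
Σ = +28.1781 → |volume| = 28.18

Directed edges: 78 total; 6 unmatched, e.g. (2.9,-4.15,2.16)→(1.52,-4.57,3.48) → open.

28.18 OPEN
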